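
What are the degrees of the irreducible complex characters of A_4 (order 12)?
Dimensions: 1, 1, 1, 3

Details: There are 4 irreducibles (= number of conjugacy classes). Their dimensions d_i satisfy sum d_i^2 = |G| = 12: 1 + 1 + 1 + 9 = 12.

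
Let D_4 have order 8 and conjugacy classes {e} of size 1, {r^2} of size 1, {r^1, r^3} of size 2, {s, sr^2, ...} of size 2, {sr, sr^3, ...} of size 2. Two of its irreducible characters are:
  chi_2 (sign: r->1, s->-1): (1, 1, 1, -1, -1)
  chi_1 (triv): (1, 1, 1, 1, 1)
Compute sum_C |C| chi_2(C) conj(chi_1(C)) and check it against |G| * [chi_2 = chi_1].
Sum = 0; so <chi_2, chi_1> = 0 (distinct irreducibles are orthogonal).

Details: Compute term by term over conjugacy classes (|C| * chi_2(C) * conj(chi_1(C))):
  1*(1)*conj(1) + 1*(1)*conj(1) + 2*(1)*conj(1) + 2*(-1)*conj(1) + 2*(-1)*conj(1)
  = (1) + (1) + (2) + (-2) + (-2)
  = 0.
Dividing by |G| = 8 gives 0/8 = 0, matching the row-orthogonality relation <chi_2, chi_1> = [chi_2 = chi_1].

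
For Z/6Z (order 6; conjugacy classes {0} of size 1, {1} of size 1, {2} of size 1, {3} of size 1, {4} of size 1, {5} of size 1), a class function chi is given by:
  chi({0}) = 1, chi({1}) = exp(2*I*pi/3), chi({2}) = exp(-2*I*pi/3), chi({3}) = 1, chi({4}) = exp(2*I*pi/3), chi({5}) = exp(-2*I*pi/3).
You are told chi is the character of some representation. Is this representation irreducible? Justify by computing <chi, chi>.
Irreducible: <chi, chi> = 1.

Explanation: <chi, chi> = (1/|G|) sum_C |C| * |chi(C)|^2 = (1/6)[1*|1|^2 + 1*|exp(2*I*pi/3)|^2 + 1*|exp(-2*I*pi/3)|^2 + 1*|1|^2 + 1*|exp(2*I*pi/3)|^2 + 1*|exp(-2*I*pi/3)|^2]
  = (1/6)[(1) + (1) + (1) + (1) + (1) + (1)] = 6/6 = 1.
(Exp terms are combined using exp(i*s)*conj(exp(i*t)) = exp(i*(s-t)), and sums of them are collapsed using the identity that for every m > 1 the m distinct m-th roots of unity sum to 0, e.g. 1 + exp(2*I*pi/3) + exp(-2*I*pi/3) = 0.)
A character is irreducible iff <chi, chi> = 1, so this representation is irreducible.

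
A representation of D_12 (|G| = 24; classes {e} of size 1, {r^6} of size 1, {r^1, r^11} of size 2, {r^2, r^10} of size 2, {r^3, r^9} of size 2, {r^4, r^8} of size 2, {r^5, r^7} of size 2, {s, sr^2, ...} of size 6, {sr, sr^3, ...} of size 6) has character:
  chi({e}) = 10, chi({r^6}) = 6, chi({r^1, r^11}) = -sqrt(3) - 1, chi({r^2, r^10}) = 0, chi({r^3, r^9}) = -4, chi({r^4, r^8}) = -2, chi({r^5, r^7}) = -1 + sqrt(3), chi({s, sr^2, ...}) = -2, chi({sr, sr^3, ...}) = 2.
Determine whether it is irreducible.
Not irreducible (reducible): <chi, chi> = 10 > 1.

<chi, chi> = (1/|G|) sum_C |C| * |chi(C)|^2 = (1/24)[1*|10|^2 + 1*|6|^2 + 2*|-sqrt(3) - 1|^2 + 2*|0|^2 + 2*|-4|^2 + 2*|-2|^2 + 2*|-1 + sqrt(3)|^2 + 6*|-2|^2 + 6*|2|^2]
  = (1/24)[(100) + (36) + (4*sqrt(3) + 8) + (0) + (32) + (8) + (8 - 4*sqrt(3)) + (24) + (24)] = 240/24 = 10.
A character is irreducible iff <chi, chi> = 1, so this representation is reducible.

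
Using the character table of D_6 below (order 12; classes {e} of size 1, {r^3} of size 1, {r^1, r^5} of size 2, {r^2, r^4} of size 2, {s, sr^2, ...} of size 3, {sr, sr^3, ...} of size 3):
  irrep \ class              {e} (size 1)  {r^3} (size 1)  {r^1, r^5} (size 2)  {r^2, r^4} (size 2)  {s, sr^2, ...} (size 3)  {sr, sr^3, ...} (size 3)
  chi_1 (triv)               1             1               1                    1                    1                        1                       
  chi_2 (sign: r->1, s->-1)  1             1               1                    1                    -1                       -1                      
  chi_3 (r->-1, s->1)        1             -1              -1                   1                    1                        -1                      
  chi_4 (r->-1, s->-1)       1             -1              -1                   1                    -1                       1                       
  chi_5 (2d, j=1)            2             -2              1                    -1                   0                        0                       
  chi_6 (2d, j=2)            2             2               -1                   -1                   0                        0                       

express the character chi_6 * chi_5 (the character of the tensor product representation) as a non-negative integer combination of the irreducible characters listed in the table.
chi_6 tensor chi_5 = chi_3 + chi_4 + chi_5 (all other irreducibles have multiplicity 0).

Argument: The character of a tensor product is the pointwise product (chi_6 * chi_5)(C) = chi_6(C) * chi_5(C):
  {e}: (2)*(2), {r^3}: (2)*(-2), {r^1, r^5}: (-1)*(1), {r^2, r^4}: (-1)*(-1), {s, sr^2, ...}: (0)*(0), {sr, sr^3, ...}: (0)*(0)
so (chi_6 * chi_5) takes values
  {e} -> 4, {r^3} -> -4, {r^1, r^5} -> -1, {r^2, r^4} -> 1, {s, sr^2, ...} -> 0, {sr, sr^3, ...} -> 0.
Now take the inner product of this character with each irreducible chi from the table, <chi_6*chi_5, chi> = (1/12) sum_C |C| (chi_6*chi_5)(C) conj(chi(C)):
  <chi_6*chi_5, chi_1> = (1/12)[1*(4)*conj(1) + 1*(-4)*conj(1) + 2*(-1)*conj(1) + 2*(1)*conj(1) + 3*(0)*conj(1) + 3*(0)*conj(1)]
      = (1/12)[(4) + (-4) + (-2) + (2) + (0) + (0)] = 0/12 = 0
  <chi_6*chi_5, chi_2> = (1/12)[1*(4)*conj(1) + 1*(-4)*conj(1) + 2*(-1)*conj(1) + 2*(1)*conj(1) + 3*(0)*conj(-1) + 3*(0)*conj(-1)]
      = (1/12)[(4) + (-4) + (-2) + (2) + (0) + (0)] = 0/12 = 0
  <chi_6*chi_5, chi_3> = (1/12)[1*(4)*conj(1) + 1*(-4)*conj(-1) + 2*(-1)*conj(-1) + 2*(1)*conj(1) + 3*(0)*conj(1) + 3*(0)*conj(-1)]
      = (1/12)[(4) + (4) + (2) + (2) + (0) + (0)] = 12/12 = 1
  <chi_6*chi_5, chi_4> = (1/12)[1*(4)*conj(1) + 1*(-4)*conj(-1) + 2*(-1)*conj(-1) + 2*(1)*conj(1) + 3*(0)*conj(-1) + 3*(0)*conj(1)]
      = (1/12)[(4) + (4) + (2) + (2) + (0) + (0)] = 12/12 = 1
  <chi_6*chi_5, chi_5> = (1/12)[1*(4)*conj(2) + 1*(-4)*conj(-2) + 2*(-1)*conj(1) + 2*(1)*conj(-1) + 3*(0)*conj(0) + 3*(0)*conj(0)]
      = (1/12)[(8) + (8) + (-2) + (-2) + (0) + (0)] = 12/12 = 1
  <chi_6*chi_5, chi_6> = (1/12)[1*(4)*conj(2) + 1*(-4)*conj(2) + 2*(-1)*conj(-1) + 2*(1)*conj(-1) + 3*(0)*conj(0) + 3*(0)*conj(0)]
      = (1/12)[(8) + (-8) + (2) + (-2) + (0) + (0)] = 0/12 = 0
Hence the multiplicities are chi_3: 1, chi_4: 1, chi_5: 1. Dimension check: dim(chi_6)*dim(chi_5) = 2*2 = 4 and sum (mult * dim) = 1*1 + 1*1 + 1*2 = 4.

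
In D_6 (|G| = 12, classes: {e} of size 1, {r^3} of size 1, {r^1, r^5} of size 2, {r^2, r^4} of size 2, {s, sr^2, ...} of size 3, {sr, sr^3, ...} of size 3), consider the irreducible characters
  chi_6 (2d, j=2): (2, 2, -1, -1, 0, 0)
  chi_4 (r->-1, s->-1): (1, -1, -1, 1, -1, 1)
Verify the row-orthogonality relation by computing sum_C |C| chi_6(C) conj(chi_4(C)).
Sum = 0; so <chi_6, chi_4> = 0 (distinct irreducibles are orthogonal).

Justification: Compute term by term over conjugacy classes (|C| * chi_6(C) * conj(chi_4(C))):
  1*(2)*conj(1) + 1*(2)*conj(-1) + 2*(-1)*conj(-1) + 2*(-1)*conj(1) + 3*(0)*conj(-1) + 3*(0)*conj(1)
  = (2) + (-2) + (2) + (-2) + (0) + (0)
  = 0.
Dividing by |G| = 12 gives 0/12 = 0, matching the row-orthogonality relation <chi_6, chi_4> = [chi_6 = chi_4].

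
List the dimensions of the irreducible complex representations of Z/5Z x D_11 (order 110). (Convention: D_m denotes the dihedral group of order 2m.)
Dimensions: 1, 1, 1, 1, 1, 1, 1, 1, 1, 1, 2, 2, 2, 2, 2, 2, 2, 2, 2, 2, 2, 2, 2, 2, 2, 2, 2, 2, 2, 2, 2, 2, 2, 2, 2

Details: There are 35 irreducibles (= number of conjugacy classes). Their dimensions d_i satisfy sum d_i^2 = |G| = 110: 1 + 1 + 1 + 1 + 1 + 1 + 1 + 1 + 1 + 1 + 4 + 4 + 4 + 4 + 4 + 4 + 4 + 4 + 4 + 4 + 4 + 4 + 4 + 4 + 4 + 4 + 4 + 4 + 4 + 4 + 4 + 4 + 4 + 4 + 4 = 110. (For the product with Z/5Z: each of the 5 1-dim characters of Z/5Z tensors with each irrep of D_11, giving 5 copies of each D_11-dimension.)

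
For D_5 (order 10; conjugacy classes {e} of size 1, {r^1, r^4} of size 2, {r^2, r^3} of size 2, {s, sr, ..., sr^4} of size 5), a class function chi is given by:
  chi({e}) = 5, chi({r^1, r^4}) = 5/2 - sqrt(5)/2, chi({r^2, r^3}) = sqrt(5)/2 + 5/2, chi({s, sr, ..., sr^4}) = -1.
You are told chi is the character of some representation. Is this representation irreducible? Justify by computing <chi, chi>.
Not irreducible (reducible): <chi, chi> = 6 > 1.

Justification: <chi, chi> = (1/|G|) sum_C |C| * |chi(C)|^2 = (1/10)[1*|5|^2 + 2*|5/2 - sqrt(5)/2|^2 + 2*|sqrt(5)/2 + 5/2|^2 + 5*|-1|^2]
  = (1/10)[(25) + (15 - 5*sqrt(5)) + (5*sqrt(5) + 15) + (5)] = 60/10 = 6.
A character is irreducible iff <chi, chi> = 1, so this representation is reducible.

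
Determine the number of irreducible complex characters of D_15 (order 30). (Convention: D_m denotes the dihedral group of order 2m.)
9

The number of irreducible complex representations of a finite group equals its number of conjugacy classes. D_15 has 9 conjugacy classes ((n+3)/2 for n odd), so D_15 (order 30) has exactly 9 irreducible complex representations.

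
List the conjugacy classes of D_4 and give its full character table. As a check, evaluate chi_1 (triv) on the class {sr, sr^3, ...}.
Conjugacy classes: {e} of size 1, {r^2} of size 1, {r^1, r^3} of size 2, {s, sr^2, ...} of size 2, {sr, sr^3, ...} of size 2.
Character table:
  irrep \ class              {e} (size 1)  {r^2} (size 1)  {r^1, r^3} (size 2)  {s, sr^2, ...} (size 2)  {sr, sr^3, ...} (size 2)
  chi_1 (triv)               1             1               1                    1                        1                       
  chi_2 (sign: r->1, s->-1)  1             1               1                    -1                       -1                      
  chi_3 (r->-1, s->1)        1             1               -1                   1                        -1                      
  chi_4 (r->-1, s->-1)       1             1               -1                   -1                       1                       
  chi_5 (2d, j=1)            2             -2              0                    0                        0                       

Spot check: chi_1 (triv) on {sr, sr^3, ...} = 1.

Solution. D_4 has order 2*4 = 8 with 5 conjugacy classes, hence 5 irreducibles. Sum of squared dims 1 + 1 + 1 + 1 + 4 = 8 = |G|. Linear characters come from the abelianisation; the 2-dimensional irreps have character r^k -> 2*cos(2*pi*j*k/4), reflections -> 0.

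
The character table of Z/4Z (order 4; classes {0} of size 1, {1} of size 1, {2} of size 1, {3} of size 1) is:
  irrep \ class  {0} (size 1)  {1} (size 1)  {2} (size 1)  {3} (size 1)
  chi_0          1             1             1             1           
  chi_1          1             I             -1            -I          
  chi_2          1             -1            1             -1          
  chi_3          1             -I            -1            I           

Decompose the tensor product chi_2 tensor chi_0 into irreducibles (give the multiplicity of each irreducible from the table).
chi_2 tensor chi_0 = chi_2 (all other irreducibles have multiplicity 0).

Working: The character of a tensor product is the pointwise product (chi_2 * chi_0)(C) = chi_2(C) * chi_0(C):
  {0}: (1)*(1), {1}: (-1)*(1), {2}: (1)*(1), {3}: (-1)*(1)
so (chi_2 * chi_0) takes values
  {0} -> 1, {1} -> -1, {2} -> 1, {3} -> -1.
Now take the inner product of this character with each irreducible chi from the table, <chi_2*chi_0, chi> = (1/4) sum_C |C| (chi_2*chi_0)(C) conj(chi(C)):
  <chi_2*chi_0, chi_0> = (1/4)[1*(1)*conj(1) + 1*(-1)*conj(1) + 1*(1)*conj(1) + 1*(-1)*conj(1)]
      = (1/4)[(1) + (-1) + (1) + (-1)] = 0/4 = 0
  <chi_2*chi_0, chi_1> = (1/4)[1*(1)*conj(1) + 1*(-1)*conj(I) + 1*(1)*conj(-1) + 1*(-1)*conj(-I)]
      = (1/4)[(1) + (I) + (-1) + (-I)] = 0/4 = 0
  <chi_2*chi_0, chi_2> = (1/4)[1*(1)*conj(1) + 1*(-1)*conj(-1) + 1*(1)*conj(1) + 1*(-1)*conj(-1)]
      = (1/4)[(1) + (1) + (1) + (1)] = 4/4 = 1
  <chi_2*chi_0, chi_3> = (1/4)[1*(1)*conj(1) + 1*(-1)*conj(-I) + 1*(1)*conj(-1) + 1*(-1)*conj(I)]
      = (1/4)[(1) + (-I) + (-1) + (I)] = 0/4 = 0
(Exp terms are combined using exp(i*s)*conj(exp(i*t)) = exp(i*(s-t)), and sums of them are collapsed using the identity that for every m > 1 the m distinct m-th roots of unity sum to 0, e.g. 1 + exp(2*I*pi/3) + exp(-2*I*pi/3) = 0.)
Hence the multiplicities are chi_2: 1. Dimension check: dim(chi_2)*dim(chi_0) = 1*1 = 1 and sum (mult * dim) = 1*1 = 1.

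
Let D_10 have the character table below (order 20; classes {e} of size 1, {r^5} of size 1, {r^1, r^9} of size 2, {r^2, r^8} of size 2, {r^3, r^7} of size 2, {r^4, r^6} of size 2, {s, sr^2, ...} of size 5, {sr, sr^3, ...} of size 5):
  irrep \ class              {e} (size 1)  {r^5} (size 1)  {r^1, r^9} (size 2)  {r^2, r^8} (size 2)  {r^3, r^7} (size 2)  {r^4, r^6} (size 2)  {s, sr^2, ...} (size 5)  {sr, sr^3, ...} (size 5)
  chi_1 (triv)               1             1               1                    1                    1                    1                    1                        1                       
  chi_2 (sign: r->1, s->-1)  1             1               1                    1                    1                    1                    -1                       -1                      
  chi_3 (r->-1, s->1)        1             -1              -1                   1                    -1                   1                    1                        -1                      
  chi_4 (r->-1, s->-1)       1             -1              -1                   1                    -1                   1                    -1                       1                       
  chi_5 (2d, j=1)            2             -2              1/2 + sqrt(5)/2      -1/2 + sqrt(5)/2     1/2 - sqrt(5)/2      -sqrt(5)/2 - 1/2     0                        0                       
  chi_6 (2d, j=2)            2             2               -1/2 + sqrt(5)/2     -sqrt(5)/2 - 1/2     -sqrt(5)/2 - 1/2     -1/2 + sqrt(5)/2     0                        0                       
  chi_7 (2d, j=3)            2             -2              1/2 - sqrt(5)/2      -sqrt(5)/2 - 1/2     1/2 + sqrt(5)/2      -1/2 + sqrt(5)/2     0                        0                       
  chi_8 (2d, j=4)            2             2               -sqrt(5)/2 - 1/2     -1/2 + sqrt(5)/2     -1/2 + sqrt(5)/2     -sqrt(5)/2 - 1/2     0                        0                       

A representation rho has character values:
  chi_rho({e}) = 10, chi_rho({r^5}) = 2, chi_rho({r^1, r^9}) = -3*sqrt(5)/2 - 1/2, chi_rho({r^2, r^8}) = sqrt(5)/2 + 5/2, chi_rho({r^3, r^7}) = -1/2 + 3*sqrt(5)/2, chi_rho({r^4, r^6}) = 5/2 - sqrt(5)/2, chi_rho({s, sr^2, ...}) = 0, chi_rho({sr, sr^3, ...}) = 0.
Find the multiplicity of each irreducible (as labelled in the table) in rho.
Multiplicities: chi_1: 1, chi_2: 1, chi_3: 1, chi_4: 1, chi_5: 0, chi_6: 0, chi_7: 1, chi_8: 2.

Argument: Use <chi_rho, chi> = (1/|G|) sum_C |C| * chi_rho(C) * conj(chi(C)) with |G| = 20 for each irreducible chi in the table:
  <chi_rho, chi_1> = (1/20)[1*(10)*conj(1) + 1*(2)*conj(1) + 2*(-3*sqrt(5)/2 - 1/2)*conj(1) + 2*(sqrt(5)/2 + 5/2)*conj(1) + 2*(-1/2 + 3*sqrt(5)/2)*conj(1) + 2*(5/2 - sqrt(5)/2)*conj(1) + 5*(0)*conj(1) + 5*(0)*conj(1)]
      = (1/20)[(10) + (2) + (-3*sqrt(5) - 1) + (sqrt(5) + 5) + (-1 + 3*sqrt(5)) + (5 - sqrt(5)) + (0) + (0)] = 20/20 = 1
  <chi_rho, chi_2> = (1/20)[1*(10)*conj(1) + 1*(2)*conj(1) + 2*(-3*sqrt(5)/2 - 1/2)*conj(1) + 2*(sqrt(5)/2 + 5/2)*conj(1) + 2*(-1/2 + 3*sqrt(5)/2)*conj(1) + 2*(5/2 - sqrt(5)/2)*conj(1) + 5*(0)*conj(-1) + 5*(0)*conj(-1)]
      = (1/20)[(10) + (2) + (-3*sqrt(5) - 1) + (sqrt(5) + 5) + (-1 + 3*sqrt(5)) + (5 - sqrt(5)) + (0) + (0)] = 20/20 = 1
  <chi_rho, chi_3> = (1/20)[1*(10)*conj(1) + 1*(2)*conj(-1) + 2*(-3*sqrt(5)/2 - 1/2)*conj(-1) + 2*(sqrt(5)/2 + 5/2)*conj(1) + 2*(-1/2 + 3*sqrt(5)/2)*conj(-1) + 2*(5/2 - sqrt(5)/2)*conj(1) + 5*(0)*conj(1) + 5*(0)*conj(-1)]
      = (1/20)[(10) + (-2) + (1 + 3*sqrt(5)) + (sqrt(5) + 5) + (1 - 3*sqrt(5)) + (5 - sqrt(5)) + (0) + (0)] = 20/20 = 1
  <chi_rho, chi_4> = (1/20)[1*(10)*conj(1) + 1*(2)*conj(-1) + 2*(-3*sqrt(5)/2 - 1/2)*conj(-1) + 2*(sqrt(5)/2 + 5/2)*conj(1) + 2*(-1/2 + 3*sqrt(5)/2)*conj(-1) + 2*(5/2 - sqrt(5)/2)*conj(1) + 5*(0)*conj(-1) + 5*(0)*conj(1)]
      = (1/20)[(10) + (-2) + (1 + 3*sqrt(5)) + (sqrt(5) + 5) + (1 - 3*sqrt(5)) + (5 - sqrt(5)) + (0) + (0)] = 20/20 = 1
  <chi_rho, chi_5> = (1/20)[1*(10)*conj(2) + 1*(2)*conj(-2) + 2*(-3*sqrt(5)/2 - 1/2)*conj(1/2 + sqrt(5)/2) + 2*(sqrt(5)/2 + 5/2)*conj(-1/2 + sqrt(5)/2) + 2*(-1/2 + 3*sqrt(5)/2)*conj(1/2 - sqrt(5)/2) + 2*(5/2 - sqrt(5)/2)*conj(-sqrt(5)/2 - 1/2) + 5*(0)*conj(0) + 5*(0)*conj(0)]
      = (1/20)[(20) + (-4) + (-8 - 2*sqrt(5)) + (2*sqrt(5)) + (-8 + 2*sqrt(5)) + (-2*sqrt(5)) + (0) + (0)] = 0/20 = 0
  <chi_rho, chi_6> = (1/20)[1*(10)*conj(2) + 1*(2)*conj(2) + 2*(-3*sqrt(5)/2 - 1/2)*conj(-1/2 + sqrt(5)/2) + 2*(sqrt(5)/2 + 5/2)*conj(-sqrt(5)/2 - 1/2) + 2*(-1/2 + 3*sqrt(5)/2)*conj(-sqrt(5)/2 - 1/2) + 2*(5/2 - sqrt(5)/2)*conj(-1/2 + sqrt(5)/2) + 5*(0)*conj(0) + 5*(0)*conj(0)]
      = (1/20)[(20) + (4) + (-7 + sqrt(5)) + (-3*sqrt(5) - 5) + (-7 - sqrt(5)) + (-5 + 3*sqrt(5)) + (0) + (0)] = 0/20 = 0
  <chi_rho, chi_7> = (1/20)[1*(10)*conj(2) + 1*(2)*conj(-2) + 2*(-3*sqrt(5)/2 - 1/2)*conj(1/2 - sqrt(5)/2) + 2*(sqrt(5)/2 + 5/2)*conj(-sqrt(5)/2 - 1/2) + 2*(-1/2 + 3*sqrt(5)/2)*conj(1/2 + sqrt(5)/2) + 2*(5/2 - sqrt(5)/2)*conj(-1/2 + sqrt(5)/2) + 5*(0)*conj(0) + 5*(0)*conj(0)]
      = (1/20)[(20) + (-4) + (7 - sqrt(5)) + (-3*sqrt(5) - 5) + (sqrt(5) + 7) + (-5 + 3*sqrt(5)) + (0) + (0)] = 20/20 = 1
  <chi_rho, chi_8> = (1/20)[1*(10)*conj(2) + 1*(2)*conj(2) + 2*(-3*sqrt(5)/2 - 1/2)*conj(-sqrt(5)/2 - 1/2) + 2*(sqrt(5)/2 + 5/2)*conj(-1/2 + sqrt(5)/2) + 2*(-1/2 + 3*sqrt(5)/2)*conj(-1/2 + sqrt(5)/2) + 2*(5/2 - sqrt(5)/2)*conj(-sqrt(5)/2 - 1/2) + 5*(0)*conj(0) + 5*(0)*conj(0)]
      = (1/20)[(20) + (4) + (2*sqrt(5) + 8) + (2*sqrt(5)) + (8 - 2*sqrt(5)) + (-2*sqrt(5)) + (0) + (0)] = 40/20 = 2
Dimension check: dim(rho) = sum (mult * dim) = 1*1 + 1*1 + 1*1 + 1*1 + 0*2 + 0*2 + 1*2 + 2*2 = 10 = chi_rho(e) = 10.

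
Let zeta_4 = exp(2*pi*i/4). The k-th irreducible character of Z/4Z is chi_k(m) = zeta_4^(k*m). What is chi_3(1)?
chi_3(1) = zeta_4^3 = -I

Proof sketch: chi_3(1) = zeta_4^(3*1) = zeta_4^3. Since zeta_4^4 = 1, this equals zeta_4^3 = exp(2*pi*i*3/4) = -I.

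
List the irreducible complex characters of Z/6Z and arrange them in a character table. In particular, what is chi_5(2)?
Character table of Z/6Z (irreps indexed chi_0,...,chi_5 with chi_k(m) = zeta_6^(k*m), zeta_6 = exp(2*pi*i/6)):
  irrep \ class  {0} (size 1)  {1} (size 1)    {2} (size 1)    {3} (size 1)  {4} (size 1)    {5} (size 1)  
  chi_0          1             1               1               1             1               1             
  chi_1          1             exp(I*pi/3)     exp(2*I*pi/3)   -1            exp(-2*I*pi/3)  exp(-I*pi/3)  
  chi_2          1             exp(2*I*pi/3)   exp(-2*I*pi/3)  1             exp(2*I*pi/3)   exp(-2*I*pi/3)
  chi_3          1             -1              1               -1            1               -1            
  chi_4          1             exp(-2*I*pi/3)  exp(2*I*pi/3)   1             exp(-2*I*pi/3)  exp(2*I*pi/3) 
  chi_5          1             exp(-I*pi/3)    exp(-2*I*pi/3)  -1            exp(2*I*pi/3)   exp(I*pi/3)   

Spot check: chi_5(2) = zeta_6^(5*2) = zeta_6^10 = exp(-2*I*pi/3).

Solution. Z/6Z is abelian, so all 6 irreducible complex representations are 1-dimensional. They are given by chi_k(m) = zeta_6^(k*m) for k = 0,...,5. Row orthogonality: sum_m chi_k(m) conj(chi_l(m)) = 6 * [k = l].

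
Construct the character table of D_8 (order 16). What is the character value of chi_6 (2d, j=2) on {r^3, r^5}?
Conjugacy classes: {e} of size 1, {r^4} of size 1, {r^1, r^7} of size 2, {r^2, r^6} of size 2, {r^3, r^5} of size 2, {s, sr^2, ...} of size 4, {sr, sr^3, ...} of size 4.
Character table:
  irrep \ class              {e} (size 1)  {r^4} (size 1)  {r^1, r^7} (size 2)  {r^2, r^6} (size 2)  {r^3, r^5} (size 2)  {s, sr^2, ...} (size 4)  {sr, sr^3, ...} (size 4)
  chi_1 (triv)               1             1               1                    1                    1                    1                        1                       
  chi_2 (sign: r->1, s->-1)  1             1               1                    1                    1                    -1                       -1                      
  chi_3 (r->-1, s->1)        1             1               -1                   1                    -1                   1                        -1                      
  chi_4 (r->-1, s->-1)       1             1               -1                   1                    -1                   -1                       1                       
  chi_5 (2d, j=1)            2             -2              sqrt(2)              0                    -sqrt(2)             0                        0                       
  chi_6 (2d, j=2)            2             2               0                    -2                   0                    0                        0                       
  chi_7 (2d, j=3)            2             -2              -sqrt(2)             0                    sqrt(2)              0                        0                       

Spot check: chi_6 (2d, j=2) on {r^3, r^5} = 0.

Solution. D_8 has order 2*8 = 16 with 7 conjugacy classes, hence 7 irreducibles. Sum of squared dims 1 + 1 + 1 + 1 + 4 + 4 + 4 = 16 = |G|. Linear characters come from the abelianisation; the 2-dimensional irreps have character r^k -> 2*cos(2*pi*j*k/8), reflections -> 0.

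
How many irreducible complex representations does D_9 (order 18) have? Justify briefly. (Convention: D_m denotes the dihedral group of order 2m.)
6

The number of irreducible complex representations of a finite group equals its number of conjugacy classes. D_9 has 6 conjugacy classes ((n+3)/2 for n odd), so D_9 (order 18) has exactly 6 irreducible complex representations.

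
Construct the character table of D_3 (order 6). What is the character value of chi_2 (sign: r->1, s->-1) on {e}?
Conjugacy classes: {e} of size 1, {r^1, r^2} of size 2, {s, sr, ..., sr^2} of size 3.
Character table:
  irrep \ class              {e} (size 1)  {r^1, r^2} (size 2)  {s, sr, ..., sr^2} (size 3)
  chi_1 (triv)               1             1                    1                          
  chi_2 (sign: r->1, s->-1)  1             1                    -1                         
  chi_3 (2d, j=1)            2             -1                   0                          

Spot check: chi_2 (sign: r->1, s->-1) on {e} = 1.

Argument: D_3 has order 2*3 = 6 with 3 conjugacy classes, hence 3 irreducibles. Sum of squared dims 1 + 1 + 4 = 6 = |G|. Linear characters come from the abelianisation; the 2-dimensional irreps have character r^k -> 2*cos(2*pi*j*k/3), reflections -> 0.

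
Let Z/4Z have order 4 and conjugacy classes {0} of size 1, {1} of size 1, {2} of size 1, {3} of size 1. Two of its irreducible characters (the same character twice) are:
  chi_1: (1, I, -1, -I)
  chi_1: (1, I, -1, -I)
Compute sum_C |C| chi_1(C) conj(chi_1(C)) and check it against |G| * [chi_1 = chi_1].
Sum = 4 = |G| = 4; so <chi_1, chi_1> = 1 (norm-1 confirms irreducibility).

Reasoning: Compute term by term over conjugacy classes (|C| * chi_1(C) * conj(chi_1(C))):
  1*(1)*conj(1) + 1*(I)*conj(I) + 1*(-1)*conj(-1) + 1*(-I)*conj(-I)
  = (1) + (1) + (1) + (1)
  = 4.
(Exp terms are combined using exp(i*s)*conj(exp(i*t)) = exp(i*(s-t)), and sums of them are collapsed using the identity that for every m > 1 the m distinct m-th roots of unity sum to 0, e.g. 1 + exp(2*I*pi/3) + exp(-2*I*pi/3) = 0.)
Dividing by |G| = 4 gives 4/4 = 1, matching the row-orthogonality relation <chi_1, chi_1> = [chi_1 = chi_1].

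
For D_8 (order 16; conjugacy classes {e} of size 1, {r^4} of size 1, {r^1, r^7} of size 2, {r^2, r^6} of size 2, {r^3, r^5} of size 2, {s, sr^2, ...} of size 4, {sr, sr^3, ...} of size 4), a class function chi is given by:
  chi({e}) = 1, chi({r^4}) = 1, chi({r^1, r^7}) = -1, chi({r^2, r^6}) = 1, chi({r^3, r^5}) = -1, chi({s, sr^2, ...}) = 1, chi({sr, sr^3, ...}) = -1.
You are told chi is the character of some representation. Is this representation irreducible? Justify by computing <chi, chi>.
Irreducible: <chi, chi> = 1.

Explanation: <chi, chi> = (1/|G|) sum_C |C| * |chi(C)|^2 = (1/16)[1*|1|^2 + 1*|1|^2 + 2*|-1|^2 + 2*|1|^2 + 2*|-1|^2 + 4*|1|^2 + 4*|-1|^2]
  = (1/16)[(1) + (1) + (2) + (2) + (2) + (4) + (4)] = 16/16 = 1.
A character is irreducible iff <chi, chi> = 1, so this representation is irreducible.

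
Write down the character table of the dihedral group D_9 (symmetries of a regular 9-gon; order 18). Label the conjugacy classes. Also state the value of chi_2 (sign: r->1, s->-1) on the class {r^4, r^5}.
Conjugacy classes: {e} of size 1, {r^1, r^8} of size 2, {r^2, r^7} of size 2, {r^3, r^6} of size 2, {r^4, r^5} of size 2, {s, sr, ..., sr^8} of size 9.
Character table:
  irrep \ class              {e} (size 1)  {r^1, r^8} (size 2)  {r^2, r^7} (size 2)  {r^3, r^6} (size 2)  {r^4, r^5} (size 2)  {s, sr, ..., sr^8} (size 9)
  chi_1 (triv)               1             1                    1                    1                    1                    1                          
  chi_2 (sign: r->1, s->-1)  1             1                    1                    1                    1                    -1                         
  chi_3 (2d, j=1)            2             2*cos(2*pi/9)        2*cos(4*pi/9)        -1                   -2*cos(pi/9)         0                          
  chi_4 (2d, j=2)            2             2*cos(4*pi/9)        -2*cos(pi/9)         -1                   2*cos(2*pi/9)        0                          
  chi_5 (2d, j=3)            2             -1                   -1                   2                    -1                   0                          
  chi_6 (2d, j=4)            2             -2*cos(pi/9)         2*cos(2*pi/9)        -1                   2*cos(4*pi/9)        0                          

Spot check: chi_2 (sign: r->1, s->-1) on {r^4, r^5} = 1.

D_9 has order 2*9 = 18 with 6 conjugacy classes, hence 6 irreducibles. Sum of squared dims 1 + 1 + 4 + 4 + 4 + 4 = 18 = |G|. Linear characters come from the abelianisation; the 2-dimensional irreps have character r^k -> 2*cos(2*pi*j*k/9), reflections -> 0.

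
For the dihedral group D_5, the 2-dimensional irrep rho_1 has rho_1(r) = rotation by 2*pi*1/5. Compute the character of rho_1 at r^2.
chi_{rho_1}(r^2) = 2*cos(2*pi*1*2/5) = -sqrt(5)/2 - 1/2

Derivation: rho_1(r^2) is rotation by angle 2*pi*1*2/5, whose trace is 2*cos(2*pi*1*2/5) = -sqrt(5)/2 - 1/2.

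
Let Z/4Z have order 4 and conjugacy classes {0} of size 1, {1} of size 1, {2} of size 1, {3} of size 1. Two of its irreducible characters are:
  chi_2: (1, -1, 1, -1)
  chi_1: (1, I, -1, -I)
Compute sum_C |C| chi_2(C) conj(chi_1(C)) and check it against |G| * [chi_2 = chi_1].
Sum = 0; so <chi_2, chi_1> = 0 (distinct irreducibles are orthogonal).

Compute term by term over conjugacy classes (|C| * chi_2(C) * conj(chi_1(C))):
  1*(1)*conj(1) + 1*(-1)*conj(I) + 1*(1)*conj(-1) + 1*(-1)*conj(-I)
  = (1) + (I) + (-1) + (-I)
  = 0.
(Exp terms are combined using exp(i*s)*conj(exp(i*t)) = exp(i*(s-t)), and sums of them are collapsed using the identity that for every m > 1 the m distinct m-th roots of unity sum to 0, e.g. 1 + exp(2*I*pi/3) + exp(-2*I*pi/3) = 0.)
Dividing by |G| = 4 gives 0/4 = 0, matching the row-orthogonality relation <chi_2, chi_1> = [chi_2 = chi_1].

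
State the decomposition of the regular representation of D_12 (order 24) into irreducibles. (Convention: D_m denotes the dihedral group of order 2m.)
Each irreducible V_i of dimension d_i appears with multiplicity d_i, i.e. rho_reg = (direct sum over all irreducibles V_i) d_i V_i. The irreducible dimensions for D_12 are 1, 1, 1, 1, 2, 2, 2, 2, 2: 4 irreducibles of dimension 1, each with multiplicity 1; 5 irreducibles of dimension 2, each with multiplicity 2. Total dimension 4*1*1 + 5*2*2 = 24 = |G|.

Proof sketch: General theorem: in the regular representation of a finite group G, each irreducible appears with multiplicity equal to its dimension. Check: dim(rho_reg) = sum d_i^2 = 1 + 1 + 1 + 1 + 4 + 4 + 4 + 4 + 4 = 24 = |G|.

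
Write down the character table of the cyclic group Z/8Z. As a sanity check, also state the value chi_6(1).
Character table of Z/8Z (irreps indexed chi_0,...,chi_7 with chi_k(m) = zeta_8^(k*m), zeta_8 = exp(2*pi*i/8)):
  irrep \ class  {0} (size 1)  {1} (size 1)    {2} (size 1)  {3} (size 1)    {4} (size 1)  {5} (size 1)    {6} (size 1)  {7} (size 1)  
  chi_0          1             1               1             1               1             1               1             1             
  chi_1          1             exp(I*pi/4)     I             exp(3*I*pi/4)   -1            exp(-3*I*pi/4)  -I            exp(-I*pi/4)  
  chi_2          1             I               -1            -I              1             I               -1            -I            
  chi_3          1             exp(3*I*pi/4)   -I            exp(I*pi/4)     -1            exp(-I*pi/4)    I             exp(-3*I*pi/4)
  chi_4          1             -1              1             -1              1             -1              1             -1            
  chi_5          1             exp(-3*I*pi/4)  I             exp(-I*pi/4)    -1            exp(I*pi/4)     -I            exp(3*I*pi/4) 
  chi_6          1             -I              -1            I               1             -I              -1            I             
  chi_7          1             exp(-I*pi/4)    -I            exp(-3*I*pi/4)  -1            exp(3*I*pi/4)   I             exp(I*pi/4)   

Spot check: chi_6(1) = zeta_8^(6*1) = zeta_8^6 = -I.

Explanation: Z/8Z is abelian, so all 8 irreducible complex representations are 1-dimensional. They are given by chi_k(m) = zeta_8^(k*m) for k = 0,...,7. Row orthogonality: sum_m chi_k(m) conj(chi_l(m)) = 8 * [k = l].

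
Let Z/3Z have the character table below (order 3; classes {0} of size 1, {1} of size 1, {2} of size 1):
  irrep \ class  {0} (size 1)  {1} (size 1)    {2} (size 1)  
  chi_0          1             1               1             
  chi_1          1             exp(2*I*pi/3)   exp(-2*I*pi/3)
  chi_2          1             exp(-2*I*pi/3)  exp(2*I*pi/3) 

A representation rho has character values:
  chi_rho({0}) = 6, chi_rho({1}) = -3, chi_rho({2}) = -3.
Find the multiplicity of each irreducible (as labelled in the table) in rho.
Multiplicities: chi_0: 0, chi_1: 3, chi_2: 3.

Use <chi_rho, chi> = (1/|G|) sum_C |C| * chi_rho(C) * conj(chi(C)) with |G| = 3 for each irreducible chi in the table:
  <chi_rho, chi_0> = (1/3)[1*(6)*conj(1) + 1*(-3)*conj(1) + 1*(-3)*conj(1)]
      = (1/3)[(6) + (-3) + (-3)] = 0/3 = 0
  <chi_rho, chi_1> = (1/3)[1*(6)*conj(1) + 1*(-3)*conj(exp(2*I*pi/3)) + 1*(-3)*conj(exp(-2*I*pi/3))]
      = (1/3)[(6) + (3 + 3*exp(2*I*pi/3)) + (3 + 3*exp(-2*I*pi/3))] = 9/3 = 3
  <chi_rho, chi_2> = (1/3)[1*(6)*conj(1) + 1*(-3)*conj(exp(-2*I*pi/3)) + 1*(-3)*conj(exp(2*I*pi/3))]
      = (1/3)[(6) + (3 + 3*exp(-2*I*pi/3)) + (3 + 3*exp(2*I*pi/3))] = 9/3 = 3
(Exp terms are combined using exp(i*s)*conj(exp(i*t)) = exp(i*(s-t)), and sums of them are collapsed using the identity that for every m > 1 the m distinct m-th roots of unity sum to 0, e.g. 1 + exp(2*I*pi/3) + exp(-2*I*pi/3) = 0.)
Dimension check: dim(rho) = sum (mult * dim) = 0*1 + 3*1 + 3*1 = 6 = chi_rho(e) = 6.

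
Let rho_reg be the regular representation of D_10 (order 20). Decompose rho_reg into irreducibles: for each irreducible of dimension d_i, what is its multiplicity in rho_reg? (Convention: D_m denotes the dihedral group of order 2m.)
Each irreducible V_i of dimension d_i appears with multiplicity d_i, i.e. rho_reg = (direct sum over all irreducibles V_i) d_i V_i. The irreducible dimensions for D_10 are 1, 1, 1, 1, 2, 2, 2, 2: 4 irreducibles of dimension 1, each with multiplicity 1; 4 irreducibles of dimension 2, each with multiplicity 2. Total dimension 4*1*1 + 4*2*2 = 20 = |G|.

Proof sketch: General theorem: in the regular representation of a finite group G, each irreducible appears with multiplicity equal to its dimension. Check: dim(rho_reg) = sum d_i^2 = 1 + 1 + 1 + 1 + 4 + 4 + 4 + 4 = 20 = |G|.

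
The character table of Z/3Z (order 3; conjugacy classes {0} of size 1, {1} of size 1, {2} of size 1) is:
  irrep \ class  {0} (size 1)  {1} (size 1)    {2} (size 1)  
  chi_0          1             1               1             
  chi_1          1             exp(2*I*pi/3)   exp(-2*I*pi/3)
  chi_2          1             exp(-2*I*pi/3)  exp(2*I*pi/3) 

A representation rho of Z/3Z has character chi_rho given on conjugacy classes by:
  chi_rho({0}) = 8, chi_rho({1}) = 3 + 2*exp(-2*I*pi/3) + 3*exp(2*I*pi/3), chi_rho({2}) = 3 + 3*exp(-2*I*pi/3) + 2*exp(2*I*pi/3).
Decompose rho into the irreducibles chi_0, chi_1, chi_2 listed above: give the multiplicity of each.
Multiplicities: chi_0: 3, chi_1: 3, chi_2: 2.

Solution. Use <chi_rho, chi> = (1/|G|) sum_C |C| * chi_rho(C) * conj(chi(C)) with |G| = 3 for each irreducible chi in the table:
  <chi_rho, chi_0> = (1/3)[1*(8)*conj(1) + 1*(3 + 2*exp(-2*I*pi/3) + 3*exp(2*I*pi/3))*conj(1) + 1*(3 + 3*exp(-2*I*pi/3) + 2*exp(2*I*pi/3))*conj(1)]
      = (1/3)[(8) + (3 + 2*exp(-2*I*pi/3) + 3*exp(2*I*pi/3)) + (3 + 3*exp(-2*I*pi/3) + 2*exp(2*I*pi/3))] = 9/3 = 3
  <chi_rho, chi_1> = (1/3)[1*(8)*conj(1) + 1*(3 + 2*exp(-2*I*pi/3) + 3*exp(2*I*pi/3))*conj(exp(2*I*pi/3)) + 1*(3 + 3*exp(-2*I*pi/3) + 2*exp(2*I*pi/3))*conj(exp(-2*I*pi/3))]
      = (1/3)[(8) + (3 + 3*exp(-2*I*pi/3) + 2*exp(2*I*pi/3)) + (3 + 2*exp(-2*I*pi/3) + 3*exp(2*I*pi/3))] = 9/3 = 3
  <chi_rho, chi_2> = (1/3)[1*(8)*conj(1) + 1*(3 + 2*exp(-2*I*pi/3) + 3*exp(2*I*pi/3))*conj(exp(-2*I*pi/3)) + 1*(3 + 3*exp(-2*I*pi/3) + 2*exp(2*I*pi/3))*conj(exp(2*I*pi/3))]
      = (1/3)[(8) + (-1) + (-1)] = 6/3 = 2
(Exp terms are combined using exp(i*s)*conj(exp(i*t)) = exp(i*(s-t)), and sums of them are collapsed using the identity that for every m > 1 the m distinct m-th roots of unity sum to 0, e.g. 1 + exp(2*I*pi/3) + exp(-2*I*pi/3) = 0.)
Dimension check: dim(rho) = sum (mult * dim) = 3*1 + 3*1 + 2*1 = 8 = chi_rho(e) = 8.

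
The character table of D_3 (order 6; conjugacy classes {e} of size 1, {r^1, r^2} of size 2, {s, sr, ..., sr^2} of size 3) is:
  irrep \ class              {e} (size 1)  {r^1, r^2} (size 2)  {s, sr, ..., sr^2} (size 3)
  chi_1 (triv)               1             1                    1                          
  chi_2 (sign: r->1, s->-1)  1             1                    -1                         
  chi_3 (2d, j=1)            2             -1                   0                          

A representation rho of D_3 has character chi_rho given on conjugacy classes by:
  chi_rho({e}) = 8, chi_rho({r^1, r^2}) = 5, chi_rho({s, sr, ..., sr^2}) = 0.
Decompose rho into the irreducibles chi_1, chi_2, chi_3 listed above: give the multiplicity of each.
Multiplicities: chi_1: 3, chi_2: 3, chi_3: 1.

Justification: Use <chi_rho, chi> = (1/|G|) sum_C |C| * chi_rho(C) * conj(chi(C)) with |G| = 6 for each irreducible chi in the table:
  <chi_rho, chi_1> = (1/6)[1*(8)*conj(1) + 2*(5)*conj(1) + 3*(0)*conj(1)]
      = (1/6)[(8) + (10) + (0)] = 18/6 = 3
  <chi_rho, chi_2> = (1/6)[1*(8)*conj(1) + 2*(5)*conj(1) + 3*(0)*conj(-1)]
      = (1/6)[(8) + (10) + (0)] = 18/6 = 3
  <chi_rho, chi_3> = (1/6)[1*(8)*conj(2) + 2*(5)*conj(-1) + 3*(0)*conj(0)]
      = (1/6)[(16) + (-10) + (0)] = 6/6 = 1
Dimension check: dim(rho) = sum (mult * dim) = 3*1 + 3*1 + 1*2 = 8 = chi_rho(e) = 8.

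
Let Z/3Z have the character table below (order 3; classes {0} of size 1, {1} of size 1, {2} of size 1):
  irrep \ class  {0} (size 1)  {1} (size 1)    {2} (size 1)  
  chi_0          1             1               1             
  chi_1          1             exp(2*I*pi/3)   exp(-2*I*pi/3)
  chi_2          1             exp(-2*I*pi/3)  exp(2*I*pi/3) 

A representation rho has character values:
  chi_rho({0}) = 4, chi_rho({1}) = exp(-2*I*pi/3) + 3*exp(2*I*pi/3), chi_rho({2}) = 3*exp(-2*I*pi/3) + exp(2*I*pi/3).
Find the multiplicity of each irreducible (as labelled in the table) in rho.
Multiplicities: chi_0: 0, chi_1: 3, chi_2: 1.

Derivation: Use <chi_rho, chi> = (1/|G|) sum_C |C| * chi_rho(C) * conj(chi(C)) with |G| = 3 for each irreducible chi in the table:
  <chi_rho, chi_0> = (1/3)[1*(4)*conj(1) + 1*(exp(-2*I*pi/3) + 3*exp(2*I*pi/3))*conj(1) + 1*(3*exp(-2*I*pi/3) + exp(2*I*pi/3))*conj(1)]
      = (1/3)[(4) + (exp(-2*I*pi/3) + 3*exp(2*I*pi/3)) + (3*exp(-2*I*pi/3) + exp(2*I*pi/3))] = 0/3 = 0
  <chi_rho, chi_1> = (1/3)[1*(4)*conj(1) + 1*(exp(-2*I*pi/3) + 3*exp(2*I*pi/3))*conj(exp(2*I*pi/3)) + 1*(3*exp(-2*I*pi/3) + exp(2*I*pi/3))*conj(exp(-2*I*pi/3))]
      = (1/3)[(4) + (3 + exp(2*I*pi/3)) + (3 + exp(-2*I*pi/3))] = 9/3 = 3
  <chi_rho, chi_2> = (1/3)[1*(4)*conj(1) + 1*(exp(-2*I*pi/3) + 3*exp(2*I*pi/3))*conj(exp(-2*I*pi/3)) + 1*(3*exp(-2*I*pi/3) + exp(2*I*pi/3))*conj(exp(2*I*pi/3))]
      = (1/3)[(4) + (1 + 3*exp(-2*I*pi/3)) + (1 + 3*exp(2*I*pi/3))] = 3/3 = 1
(Exp terms are combined using exp(i*s)*conj(exp(i*t)) = exp(i*(s-t)), and sums of them are collapsed using the identity that for every m > 1 the m distinct m-th roots of unity sum to 0, e.g. 1 + exp(2*I*pi/3) + exp(-2*I*pi/3) = 0.)
Dimension check: dim(rho) = sum (mult * dim) = 0*1 + 3*1 + 1*1 = 4 = chi_rho(e) = 4.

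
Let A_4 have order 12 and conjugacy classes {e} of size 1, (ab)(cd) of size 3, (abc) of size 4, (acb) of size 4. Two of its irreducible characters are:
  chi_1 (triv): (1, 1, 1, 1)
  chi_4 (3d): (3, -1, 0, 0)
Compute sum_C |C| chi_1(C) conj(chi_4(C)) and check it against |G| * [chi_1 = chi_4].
Sum = 0; so <chi_1, chi_4> = 0 (distinct irreducibles are orthogonal).

Derivation: Compute term by term over conjugacy classes (|C| * chi_1(C) * conj(chi_4(C))):
  1*(1)*conj(3) + 3*(1)*conj(-1) + 4*(1)*conj(0) + 4*(1)*conj(0)
  = (3) + (-3) + (0) + (0)
  = 0.
(Exp terms are combined using exp(i*s)*conj(exp(i*t)) = exp(i*(s-t)), and sums of them are collapsed using the identity that for every m > 1 the m distinct m-th roots of unity sum to 0, e.g. 1 + exp(2*I*pi/3) + exp(-2*I*pi/3) = 0.)
Dividing by |G| = 12 gives 0/12 = 0, matching the row-orthogonality relation <chi_1, chi_4> = [chi_1 = chi_4].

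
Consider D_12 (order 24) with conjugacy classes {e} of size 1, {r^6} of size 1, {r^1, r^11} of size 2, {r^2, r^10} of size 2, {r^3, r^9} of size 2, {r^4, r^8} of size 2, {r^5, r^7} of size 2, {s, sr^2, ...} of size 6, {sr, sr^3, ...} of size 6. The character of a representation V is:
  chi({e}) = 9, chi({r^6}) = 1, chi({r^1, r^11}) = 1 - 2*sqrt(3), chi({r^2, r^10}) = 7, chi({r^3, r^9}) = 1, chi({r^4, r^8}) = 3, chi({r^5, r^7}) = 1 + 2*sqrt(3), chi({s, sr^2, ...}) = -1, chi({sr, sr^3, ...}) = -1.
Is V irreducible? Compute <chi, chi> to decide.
Not irreducible (reducible): <chi, chi> = 11 > 1.

Justification: <chi, chi> = (1/|G|) sum_C |C| * |chi(C)|^2 = (1/24)[1*|9|^2 + 1*|1|^2 + 2*|1 - 2*sqrt(3)|^2 + 2*|7|^2 + 2*|1|^2 + 2*|3|^2 + 2*|1 + 2*sqrt(3)|^2 + 6*|-1|^2 + 6*|-1|^2]
  = (1/24)[(81) + (1) + (26 - 8*sqrt(3)) + (98) + (2) + (18) + (8*sqrt(3) + 26) + (6) + (6)] = 264/24 = 11.
A character is irreducible iff <chi, chi> = 1, so this representation is reducible.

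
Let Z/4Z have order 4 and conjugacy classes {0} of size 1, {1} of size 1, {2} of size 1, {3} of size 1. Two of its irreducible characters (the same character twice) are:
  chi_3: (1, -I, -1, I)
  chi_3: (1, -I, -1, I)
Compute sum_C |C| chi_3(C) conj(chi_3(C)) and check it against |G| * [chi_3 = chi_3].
Sum = 4 = |G| = 4; so <chi_3, chi_3> = 1 (norm-1 confirms irreducibility).

Working: Compute term by term over conjugacy classes (|C| * chi_3(C) * conj(chi_3(C))):
  1*(1)*conj(1) + 1*(-I)*conj(-I) + 1*(-1)*conj(-1) + 1*(I)*conj(I)
  = (1) + (1) + (1) + (1)
  = 4.
(Exp terms are combined using exp(i*s)*conj(exp(i*t)) = exp(i*(s-t)), and sums of them are collapsed using the identity that for every m > 1 the m distinct m-th roots of unity sum to 0, e.g. 1 + exp(2*I*pi/3) + exp(-2*I*pi/3) = 0.)
Dividing by |G| = 4 gives 4/4 = 1, matching the row-orthogonality relation <chi_3, chi_3> = [chi_3 = chi_3].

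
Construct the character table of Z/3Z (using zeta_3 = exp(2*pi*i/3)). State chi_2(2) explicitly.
Character table of Z/3Z (irreps indexed chi_0,...,chi_2 with chi_k(m) = zeta_3^(k*m), zeta_3 = exp(2*pi*i/3)):
  irrep \ class  {0} (size 1)  {1} (size 1)    {2} (size 1)  
  chi_0          1             1               1             
  chi_1          1             exp(2*I*pi/3)   exp(-2*I*pi/3)
  chi_2          1             exp(-2*I*pi/3)  exp(2*I*pi/3) 

Spot check: chi_2(2) = zeta_3^(2*2) = zeta_3^4 = exp(2*I*pi/3).

Explanation: Z/3Z is abelian, so all 3 irreducible complex representations are 1-dimensional. They are given by chi_k(m) = zeta_3^(k*m) for k = 0,...,2. Row orthogonality: sum_m chi_k(m) conj(chi_l(m)) = 3 * [k = l].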